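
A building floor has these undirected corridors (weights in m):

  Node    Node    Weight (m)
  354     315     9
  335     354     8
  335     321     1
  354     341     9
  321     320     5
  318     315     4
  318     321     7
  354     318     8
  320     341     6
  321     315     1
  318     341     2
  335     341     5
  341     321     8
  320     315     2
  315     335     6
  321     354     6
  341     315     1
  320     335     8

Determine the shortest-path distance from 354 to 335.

7 m

Shortest distances from 354:
354: 0
321: 6  (via 354)
335: 7  (via 321)
Shortest route: 354 → 321 → 335 = 7 m.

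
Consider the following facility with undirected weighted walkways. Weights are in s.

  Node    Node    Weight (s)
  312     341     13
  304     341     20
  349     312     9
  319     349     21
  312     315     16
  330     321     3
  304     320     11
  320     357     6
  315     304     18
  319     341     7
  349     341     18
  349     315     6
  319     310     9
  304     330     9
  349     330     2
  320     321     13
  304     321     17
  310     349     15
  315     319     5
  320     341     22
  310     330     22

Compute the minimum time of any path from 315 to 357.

Candidate routes:
315–349–330–321–320–357: 6+2+3+13+6 = 30
315–304–320–357: 18+11+6 = 35
315–349–330–304–320–357: 6+2+9+11+6 = 34
Cheapest is 315–349–330–321–320–357 at 30 s.

30 s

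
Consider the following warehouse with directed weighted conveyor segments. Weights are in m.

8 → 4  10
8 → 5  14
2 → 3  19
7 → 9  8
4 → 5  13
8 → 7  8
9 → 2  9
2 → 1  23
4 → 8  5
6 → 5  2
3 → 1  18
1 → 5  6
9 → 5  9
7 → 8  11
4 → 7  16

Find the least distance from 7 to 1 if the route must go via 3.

54 m

Best 7 to 3: 7–9–2–3 costing 36
Best 3 to 1: 3–1 costing 18
Total via 3: 36 + 18 = 54 m.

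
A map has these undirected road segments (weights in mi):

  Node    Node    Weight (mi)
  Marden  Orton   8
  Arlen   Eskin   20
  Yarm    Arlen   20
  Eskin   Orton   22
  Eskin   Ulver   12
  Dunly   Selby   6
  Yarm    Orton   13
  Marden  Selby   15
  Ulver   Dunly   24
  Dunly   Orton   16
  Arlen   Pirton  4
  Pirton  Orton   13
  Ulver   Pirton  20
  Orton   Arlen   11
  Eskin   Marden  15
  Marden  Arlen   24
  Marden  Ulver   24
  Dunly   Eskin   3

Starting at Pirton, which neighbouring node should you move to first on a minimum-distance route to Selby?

Arlen

Compare a few routes:
Pirton–Orton–Dunly–Selby: 13+16+6 = 35
Pirton–Arlen–Eskin–Dunly–Selby: 4+20+3+6 = 33
Cheapest is Pirton–Arlen–Eskin–Dunly–Selby at 33 mi.
So from Pirton the first move is to Arlen.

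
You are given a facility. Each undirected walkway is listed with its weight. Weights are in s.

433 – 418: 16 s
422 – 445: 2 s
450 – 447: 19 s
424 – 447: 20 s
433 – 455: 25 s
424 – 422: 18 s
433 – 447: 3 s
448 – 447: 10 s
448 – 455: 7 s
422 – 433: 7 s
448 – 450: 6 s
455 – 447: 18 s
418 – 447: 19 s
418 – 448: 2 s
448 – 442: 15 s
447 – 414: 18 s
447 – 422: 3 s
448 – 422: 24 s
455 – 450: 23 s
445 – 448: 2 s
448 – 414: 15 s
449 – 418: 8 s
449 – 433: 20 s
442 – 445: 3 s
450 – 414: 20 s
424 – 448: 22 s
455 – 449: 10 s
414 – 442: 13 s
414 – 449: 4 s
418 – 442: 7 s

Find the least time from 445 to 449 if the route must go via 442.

18 s

Shortest 445→442: 445–442 = 3
Shortest 442→449: 442–418–449 = 15
Total via 442: 3 + 15 = 18 s.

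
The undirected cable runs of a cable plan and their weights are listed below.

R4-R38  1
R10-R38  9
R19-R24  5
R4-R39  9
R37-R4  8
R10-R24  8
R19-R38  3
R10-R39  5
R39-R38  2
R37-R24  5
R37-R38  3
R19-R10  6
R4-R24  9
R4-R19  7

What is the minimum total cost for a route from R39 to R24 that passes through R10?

Shortest R39→R10: R39 → R10 = 5
Best R10 to R24: R10 → R24 costing 8
Total via R10: 5 + 8 = 13.

13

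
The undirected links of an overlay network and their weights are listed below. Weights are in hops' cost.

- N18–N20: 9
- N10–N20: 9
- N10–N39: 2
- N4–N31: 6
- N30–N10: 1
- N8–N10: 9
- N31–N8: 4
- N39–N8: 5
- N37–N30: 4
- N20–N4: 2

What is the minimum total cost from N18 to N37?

Enumerating some paths:
N18 → N20 → N4 → N31 → N8 → N39 → N10 → N30 → N37: 9+2+6+4+5+2+1+4 = 33
N18 → N20 → N10 → N30 → N37: 9+9+1+4 = 23
The minimum is 23 hops' cost via N18 → N20 → N10 → N30 → N37.

23 hops' cost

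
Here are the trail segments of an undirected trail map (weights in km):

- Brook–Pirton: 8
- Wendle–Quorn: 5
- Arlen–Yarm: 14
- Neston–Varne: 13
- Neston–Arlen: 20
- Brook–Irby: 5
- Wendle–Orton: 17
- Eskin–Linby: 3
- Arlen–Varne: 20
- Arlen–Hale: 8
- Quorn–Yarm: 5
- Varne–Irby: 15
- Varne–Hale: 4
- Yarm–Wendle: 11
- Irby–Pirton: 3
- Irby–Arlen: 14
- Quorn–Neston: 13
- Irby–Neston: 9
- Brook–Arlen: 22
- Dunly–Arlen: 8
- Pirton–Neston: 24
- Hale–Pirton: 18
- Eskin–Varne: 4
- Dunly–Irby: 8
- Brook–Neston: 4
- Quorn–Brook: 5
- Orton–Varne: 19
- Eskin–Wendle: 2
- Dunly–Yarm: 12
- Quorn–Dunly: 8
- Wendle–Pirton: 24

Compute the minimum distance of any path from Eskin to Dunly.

15 km

Compare a few routes:
Eskin–Wendle–Quorn–Dunly: 2+5+8 = 15
Eskin–Wendle–Quorn–Yarm–Dunly: 2+5+5+12 = 24
Eskin–Varne–Hale–Arlen–Dunly: 4+4+8+8 = 24
Cheapest is Eskin–Wendle–Quorn–Dunly at 15 km.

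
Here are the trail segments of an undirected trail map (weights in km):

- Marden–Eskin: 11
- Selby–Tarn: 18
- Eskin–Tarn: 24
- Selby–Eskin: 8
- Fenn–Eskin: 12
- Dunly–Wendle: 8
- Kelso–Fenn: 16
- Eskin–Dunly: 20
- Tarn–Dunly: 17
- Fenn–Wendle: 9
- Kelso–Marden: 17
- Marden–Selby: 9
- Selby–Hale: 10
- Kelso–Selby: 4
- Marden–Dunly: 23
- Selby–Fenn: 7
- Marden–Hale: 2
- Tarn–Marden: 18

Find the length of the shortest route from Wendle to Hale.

26 km

Compare a few routes:
Wendle–Fenn–Selby–Marden–Hale: 9+7+9+2 = 27
Wendle–Fenn–Selby–Hale: 9+7+10 = 26
Wendle–Dunly–Marden–Hale: 8+23+2 = 33
The minimum is 26 km via Wendle–Fenn–Selby–Hale.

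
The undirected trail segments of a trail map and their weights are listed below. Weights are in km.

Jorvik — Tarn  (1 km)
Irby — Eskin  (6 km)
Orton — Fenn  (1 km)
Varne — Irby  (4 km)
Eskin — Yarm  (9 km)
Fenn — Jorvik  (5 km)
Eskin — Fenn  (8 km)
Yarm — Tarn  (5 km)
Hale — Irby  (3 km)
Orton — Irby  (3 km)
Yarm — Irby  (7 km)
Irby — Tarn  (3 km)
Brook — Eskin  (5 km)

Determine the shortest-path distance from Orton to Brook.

Running Dijkstra from Orton:
Orton: 0
Fenn: 1  (via Orton)
Irby: 3  (via Orton)
Tarn: 6  (via Irby)
Hale: 6  (via Irby)
Jorvik: 6  (via Fenn)
Varne: 7  (via Irby)
Eskin: 9  (via Fenn)
Yarm: 10  (via Irby)
Brook: 14  (via Eskin)
Shortest route: Orton → Fenn → Eskin → Brook = 14 km.

14 km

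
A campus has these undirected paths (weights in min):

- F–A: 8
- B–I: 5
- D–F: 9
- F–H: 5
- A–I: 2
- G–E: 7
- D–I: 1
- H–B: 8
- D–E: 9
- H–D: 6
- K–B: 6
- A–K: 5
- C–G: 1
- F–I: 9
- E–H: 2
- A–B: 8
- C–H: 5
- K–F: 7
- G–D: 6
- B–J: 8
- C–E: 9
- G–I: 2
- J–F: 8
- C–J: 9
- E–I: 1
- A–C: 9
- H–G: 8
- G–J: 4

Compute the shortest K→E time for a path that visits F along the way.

Best K to F: K–F costing 7
Shortest F→E: F–H–E = 7
Total via F: 7 + 7 = 14 min.

14 min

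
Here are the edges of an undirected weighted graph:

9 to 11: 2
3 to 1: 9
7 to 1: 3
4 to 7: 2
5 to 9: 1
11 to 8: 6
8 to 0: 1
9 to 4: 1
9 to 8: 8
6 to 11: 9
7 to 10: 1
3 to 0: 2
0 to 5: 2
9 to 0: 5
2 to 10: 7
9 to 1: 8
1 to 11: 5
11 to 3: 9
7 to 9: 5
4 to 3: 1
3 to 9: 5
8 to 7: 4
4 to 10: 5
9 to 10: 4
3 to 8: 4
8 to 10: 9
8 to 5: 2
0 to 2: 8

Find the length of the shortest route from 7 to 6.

Candidate routes:
7–4–9–11–6: 2+1+2+9 = 14
7–9–11–6: 5+2+9 = 16
7–1–11–6: 3+5+9 = 17
7–10–9–11–6: 1+4+2+9 = 16
Cheapest is 7–4–9–11–6 at 14.

14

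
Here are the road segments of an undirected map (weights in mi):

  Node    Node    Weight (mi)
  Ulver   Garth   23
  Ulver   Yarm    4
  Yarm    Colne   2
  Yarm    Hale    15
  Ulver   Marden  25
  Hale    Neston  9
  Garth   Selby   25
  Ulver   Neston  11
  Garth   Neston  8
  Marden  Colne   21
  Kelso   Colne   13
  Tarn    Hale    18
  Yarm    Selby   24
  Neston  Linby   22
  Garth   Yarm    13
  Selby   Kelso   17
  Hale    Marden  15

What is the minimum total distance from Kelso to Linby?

52 mi

Shortest distances from Kelso:
Kelso: 0
Colne: 13  (via Kelso)
Yarm: 15  (via Colne)
Selby: 17  (via Kelso)
Ulver: 19  (via Yarm)
Garth: 28  (via Yarm)
Hale: 30  (via Yarm)
Neston: 30  (via Ulver)
Marden: 34  (via Colne)
Tarn: 48  (via Hale)
Linby: 52  (via Neston)
Shortest route: Kelso–Colne–Yarm–Ulver–Neston–Linby = 52 mi.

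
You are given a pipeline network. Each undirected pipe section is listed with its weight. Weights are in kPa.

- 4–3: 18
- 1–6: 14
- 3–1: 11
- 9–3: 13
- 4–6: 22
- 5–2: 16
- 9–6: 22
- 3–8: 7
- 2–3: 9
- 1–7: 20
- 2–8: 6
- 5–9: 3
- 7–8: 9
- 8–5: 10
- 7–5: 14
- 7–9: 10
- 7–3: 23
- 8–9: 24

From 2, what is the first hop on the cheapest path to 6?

3

Candidate routes:
2–8–3–1–6: 6+7+11+14 = 38
2–3–1–6: 9+11+14 = 34
Cheapest is 2–3–1–6 at 34 kPa.
So from 2 the first move is to 3.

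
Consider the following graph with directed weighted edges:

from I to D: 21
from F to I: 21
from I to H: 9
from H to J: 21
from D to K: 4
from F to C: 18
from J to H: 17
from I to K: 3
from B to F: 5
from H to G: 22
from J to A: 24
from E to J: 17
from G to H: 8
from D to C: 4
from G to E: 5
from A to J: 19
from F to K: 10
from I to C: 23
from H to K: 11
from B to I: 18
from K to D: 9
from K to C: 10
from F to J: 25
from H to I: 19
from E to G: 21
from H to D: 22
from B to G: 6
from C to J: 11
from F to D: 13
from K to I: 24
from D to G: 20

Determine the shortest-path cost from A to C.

57

Shortest distances from A:
A: 0
J: 19  (via A)
H: 36  (via J)
K: 47  (via H)
I: 55  (via H)
D: 56  (via K)
C: 57  (via K)
Shortest route: A → J → H → K → C = 57.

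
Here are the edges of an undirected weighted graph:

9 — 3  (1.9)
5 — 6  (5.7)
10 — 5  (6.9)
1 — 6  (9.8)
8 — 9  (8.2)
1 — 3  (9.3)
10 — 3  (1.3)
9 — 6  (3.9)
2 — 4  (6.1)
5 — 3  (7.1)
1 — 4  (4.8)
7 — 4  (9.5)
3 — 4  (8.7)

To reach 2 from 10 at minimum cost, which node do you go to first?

3

Compare a few routes:
10 → 3 → 1 → 4 → 2: 1.3+9.3+4.8+6.1 = 21.5
10 → 3 → 9 → 6 → 1 → 4 → 2: 1.3+1.9+3.9+9.8+4.8+6.1 = 27.8
10 → 5 → 3 → 4 → 2: 6.9+7.1+8.7+6.1 = 28.8
10 → 3 → 4 → 2: 1.3+8.7+6.1 = 16.1
Cheapest is 10 → 3 → 4 → 2 at 16.1.
So from 10 the first move is to 3.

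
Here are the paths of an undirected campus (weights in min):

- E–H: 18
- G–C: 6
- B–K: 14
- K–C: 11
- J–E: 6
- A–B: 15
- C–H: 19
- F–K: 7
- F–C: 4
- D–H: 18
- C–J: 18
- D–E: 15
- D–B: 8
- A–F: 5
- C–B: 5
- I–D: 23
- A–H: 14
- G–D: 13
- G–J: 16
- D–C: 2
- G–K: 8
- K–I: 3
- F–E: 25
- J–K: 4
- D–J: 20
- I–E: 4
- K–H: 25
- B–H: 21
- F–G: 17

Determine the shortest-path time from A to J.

Shortest distances from A:
A: 0
F: 5  (via A)
C: 9  (via F)
D: 11  (via C)
K: 12  (via F)
B: 14  (via C)
H: 14  (via A)
G: 15  (via C)
I: 15  (via K)
J: 16  (via K)
Shortest route: A–F–K–J = 16 min.

16 min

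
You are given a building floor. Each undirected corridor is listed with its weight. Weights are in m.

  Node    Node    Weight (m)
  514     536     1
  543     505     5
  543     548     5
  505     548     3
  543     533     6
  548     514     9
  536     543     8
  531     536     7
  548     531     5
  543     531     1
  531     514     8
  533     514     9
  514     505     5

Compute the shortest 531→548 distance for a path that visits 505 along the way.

Best 531 to 505: 531 → 543 → 505 costing 6
Shortest 505→548: 505 → 548 = 3
Total via 505: 6 + 3 = 9 m.

9 m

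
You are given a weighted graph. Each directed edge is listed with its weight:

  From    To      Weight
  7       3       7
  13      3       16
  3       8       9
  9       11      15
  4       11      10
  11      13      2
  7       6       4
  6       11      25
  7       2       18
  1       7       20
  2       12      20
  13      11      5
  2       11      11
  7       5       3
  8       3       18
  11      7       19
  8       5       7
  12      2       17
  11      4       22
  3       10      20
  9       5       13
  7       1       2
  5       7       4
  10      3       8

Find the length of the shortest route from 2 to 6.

34

Compare a few routes:
2–11–7–6: 11+19+4 = 34
2–11–13–3–8–5–7–6: 11+2+16+9+7+4+4 = 53
Cheapest is 2–11–7–6 at 34.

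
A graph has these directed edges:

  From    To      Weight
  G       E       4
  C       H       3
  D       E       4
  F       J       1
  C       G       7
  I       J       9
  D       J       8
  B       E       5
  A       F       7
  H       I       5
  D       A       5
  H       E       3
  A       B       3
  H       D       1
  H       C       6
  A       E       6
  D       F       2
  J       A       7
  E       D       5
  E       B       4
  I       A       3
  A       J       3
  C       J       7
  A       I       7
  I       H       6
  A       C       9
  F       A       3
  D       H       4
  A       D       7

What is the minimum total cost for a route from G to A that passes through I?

Best G to I: G–E–D–H–I costing 18
Shortest I→A: I–A = 3
Total via I: 18 + 3 = 21.

21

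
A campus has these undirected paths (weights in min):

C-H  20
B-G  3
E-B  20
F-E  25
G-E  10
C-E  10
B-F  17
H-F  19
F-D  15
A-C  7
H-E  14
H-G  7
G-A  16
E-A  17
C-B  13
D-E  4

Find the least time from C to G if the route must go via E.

Best C to E: C → E costing 10
Shortest E→G: E → G = 10
Total via E: 10 + 10 = 20 min.

20 min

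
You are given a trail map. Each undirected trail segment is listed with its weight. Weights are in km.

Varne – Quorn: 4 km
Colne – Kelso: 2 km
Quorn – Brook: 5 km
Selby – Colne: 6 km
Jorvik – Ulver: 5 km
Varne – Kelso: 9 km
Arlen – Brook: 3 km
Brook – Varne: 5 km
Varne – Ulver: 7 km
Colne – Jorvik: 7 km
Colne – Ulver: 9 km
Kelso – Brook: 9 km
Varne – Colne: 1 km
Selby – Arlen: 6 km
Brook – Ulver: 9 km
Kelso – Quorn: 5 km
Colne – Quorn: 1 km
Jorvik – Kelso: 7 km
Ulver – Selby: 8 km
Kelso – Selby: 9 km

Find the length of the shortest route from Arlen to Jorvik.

Compare a few routes:
Arlen → Brook → Quorn → Colne → Jorvik: 3+5+1+7 = 16
Arlen → Brook → Varne → Colne → Kelso → Jorvik: 3+5+1+2+7 = 18
Arlen → Brook → Ulver → Jorvik: 3+9+5 = 17
Cheapest is Arlen → Brook → Quorn → Colne → Jorvik at 16 km.

16 km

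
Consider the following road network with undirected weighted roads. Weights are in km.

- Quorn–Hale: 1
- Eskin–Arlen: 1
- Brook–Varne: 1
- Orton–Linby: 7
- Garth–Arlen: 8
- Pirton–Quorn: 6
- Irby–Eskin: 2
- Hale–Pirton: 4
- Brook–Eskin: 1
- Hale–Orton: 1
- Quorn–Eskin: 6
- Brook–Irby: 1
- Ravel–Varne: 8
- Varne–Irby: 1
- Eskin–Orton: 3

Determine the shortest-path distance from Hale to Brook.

Shortest distances from Hale:
Hale: 0
Quorn: 1  (via Hale)
Orton: 1  (via Hale)
Pirton: 4  (via Hale)
Eskin: 4  (via Orton)
Brook: 5  (via Eskin)
Shortest route: Hale → Orton → Eskin → Brook = 5 km.

5 km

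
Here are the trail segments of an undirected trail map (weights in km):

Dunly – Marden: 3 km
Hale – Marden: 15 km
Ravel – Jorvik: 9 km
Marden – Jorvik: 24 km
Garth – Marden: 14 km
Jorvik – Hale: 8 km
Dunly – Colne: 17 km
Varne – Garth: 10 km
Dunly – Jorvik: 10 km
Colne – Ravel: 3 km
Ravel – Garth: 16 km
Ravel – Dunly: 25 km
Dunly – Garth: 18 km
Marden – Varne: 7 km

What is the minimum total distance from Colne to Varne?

27 km

Compare a few routes:
Colne → Ravel → Garth → Varne: 3+16+10 = 29
Colne → Ravel → Dunly → Marden → Varne: 3+25+3+7 = 38
Colne → Dunly → Marden → Varne: 17+3+7 = 27
Colne → Ravel → Jorvik → Dunly → Marden → Varne: 3+9+10+3+7 = 32
Cheapest is Colne → Dunly → Marden → Varne at 27 km.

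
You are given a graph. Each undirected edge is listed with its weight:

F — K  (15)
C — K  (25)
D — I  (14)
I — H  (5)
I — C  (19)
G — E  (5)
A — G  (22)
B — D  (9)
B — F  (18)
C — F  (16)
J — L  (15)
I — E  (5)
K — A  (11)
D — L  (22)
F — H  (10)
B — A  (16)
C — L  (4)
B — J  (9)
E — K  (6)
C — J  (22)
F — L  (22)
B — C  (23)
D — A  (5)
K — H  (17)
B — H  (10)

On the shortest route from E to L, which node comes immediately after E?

Candidate routes:
E - I - C - L: 5+19+4 = 28
E - I - H - F - C - L: 5+5+10+16+4 = 40
E - K - C - L: 6+25+4 = 35
The minimum is 28 via E - I - C - L.
So from E the first move is to I.

I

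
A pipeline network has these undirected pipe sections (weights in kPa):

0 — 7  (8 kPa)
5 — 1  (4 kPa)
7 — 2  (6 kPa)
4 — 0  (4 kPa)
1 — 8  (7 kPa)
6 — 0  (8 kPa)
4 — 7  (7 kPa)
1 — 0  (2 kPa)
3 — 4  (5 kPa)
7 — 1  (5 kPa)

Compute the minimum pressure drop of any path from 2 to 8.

18 kPa

Running Dijkstra from 2:
2: 0
7: 6  (via 2)
1: 11  (via 7)
0: 13  (via 1)
4: 13  (via 7)
5: 15  (via 1)
3: 18  (via 4)
8: 18  (via 1)
Shortest route: 2 → 7 → 1 → 8 = 18 kPa.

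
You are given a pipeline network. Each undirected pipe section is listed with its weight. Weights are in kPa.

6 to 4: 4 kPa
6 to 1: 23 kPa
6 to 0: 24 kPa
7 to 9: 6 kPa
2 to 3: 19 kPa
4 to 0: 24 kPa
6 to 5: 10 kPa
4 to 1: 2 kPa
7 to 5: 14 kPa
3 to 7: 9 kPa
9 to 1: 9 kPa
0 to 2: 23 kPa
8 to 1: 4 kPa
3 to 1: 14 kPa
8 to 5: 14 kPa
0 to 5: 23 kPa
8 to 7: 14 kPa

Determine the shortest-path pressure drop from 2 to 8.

37 kPa

Running Dijkstra from 2:
2: 0
3: 19  (via 2)
0: 23  (via 2)
7: 28  (via 3)
1: 33  (via 3)
9: 34  (via 7)
4: 35  (via 1)
8: 37  (via 1)
Shortest route: 2 → 3 → 1 → 8 = 37 kPa.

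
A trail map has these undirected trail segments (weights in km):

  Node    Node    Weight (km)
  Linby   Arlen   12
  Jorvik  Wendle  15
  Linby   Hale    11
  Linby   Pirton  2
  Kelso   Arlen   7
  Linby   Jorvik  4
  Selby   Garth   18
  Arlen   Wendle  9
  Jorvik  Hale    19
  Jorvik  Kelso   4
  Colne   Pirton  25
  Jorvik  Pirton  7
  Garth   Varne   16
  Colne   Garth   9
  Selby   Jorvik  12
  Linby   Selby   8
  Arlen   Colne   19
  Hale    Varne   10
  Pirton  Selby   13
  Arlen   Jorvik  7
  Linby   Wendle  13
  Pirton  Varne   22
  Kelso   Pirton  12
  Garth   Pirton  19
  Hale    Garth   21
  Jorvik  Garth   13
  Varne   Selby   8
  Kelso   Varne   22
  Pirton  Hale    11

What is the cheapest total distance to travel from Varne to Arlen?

27 km

Enumerating some paths:
Varne → Selby → Linby → Arlen: 8+8+12 = 28
Varne → Selby → Jorvik → Kelso → Arlen: 8+12+4+7 = 31
Varne → Selby → Jorvik → Arlen: 8+12+7 = 27
Varne → Kelso → Arlen: 22+7 = 29
Cheapest is Varne → Selby → Jorvik → Arlen at 27 km.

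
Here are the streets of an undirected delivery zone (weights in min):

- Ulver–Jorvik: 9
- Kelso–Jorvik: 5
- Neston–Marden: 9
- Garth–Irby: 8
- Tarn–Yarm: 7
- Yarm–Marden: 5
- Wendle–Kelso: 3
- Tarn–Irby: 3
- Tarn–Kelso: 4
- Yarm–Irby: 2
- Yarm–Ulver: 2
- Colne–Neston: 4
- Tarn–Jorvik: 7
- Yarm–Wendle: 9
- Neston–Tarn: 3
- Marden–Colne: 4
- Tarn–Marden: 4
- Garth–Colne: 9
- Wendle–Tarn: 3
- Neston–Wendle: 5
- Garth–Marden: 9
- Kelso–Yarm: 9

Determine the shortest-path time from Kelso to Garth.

15 min

Settle nodes by increasing distance from Kelso:
Kelso: 0
Wendle: 3  (via Kelso)
Tarn: 4  (via Kelso)
Jorvik: 5  (via Kelso)
Neston: 7  (via Tarn)
Irby: 7  (via Tarn)
Marden: 8  (via Tarn)
Yarm: 9  (via Kelso)
Ulver: 11  (via Yarm)
Colne: 11  (via Neston)
Garth: 15  (via Irby)
Shortest route: Kelso → Tarn → Irby → Garth = 15 min.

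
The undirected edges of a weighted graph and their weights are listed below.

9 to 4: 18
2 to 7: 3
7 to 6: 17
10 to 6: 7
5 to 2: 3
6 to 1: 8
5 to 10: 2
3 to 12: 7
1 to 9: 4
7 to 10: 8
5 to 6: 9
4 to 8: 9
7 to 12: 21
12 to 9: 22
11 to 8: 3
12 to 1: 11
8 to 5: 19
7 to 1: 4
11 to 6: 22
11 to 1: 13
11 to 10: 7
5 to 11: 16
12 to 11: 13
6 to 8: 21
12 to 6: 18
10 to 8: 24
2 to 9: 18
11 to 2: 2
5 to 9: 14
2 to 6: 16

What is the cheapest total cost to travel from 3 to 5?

Shortest distances from 3:
3: 0
12: 7  (via 3)
1: 18  (via 12)
11: 20  (via 12)
2: 22  (via 11)
7: 22  (via 1)
9: 22  (via 1)
8: 23  (via 11)
5: 25  (via 2)
Shortest route: 3–12–11–2–5 = 25.

25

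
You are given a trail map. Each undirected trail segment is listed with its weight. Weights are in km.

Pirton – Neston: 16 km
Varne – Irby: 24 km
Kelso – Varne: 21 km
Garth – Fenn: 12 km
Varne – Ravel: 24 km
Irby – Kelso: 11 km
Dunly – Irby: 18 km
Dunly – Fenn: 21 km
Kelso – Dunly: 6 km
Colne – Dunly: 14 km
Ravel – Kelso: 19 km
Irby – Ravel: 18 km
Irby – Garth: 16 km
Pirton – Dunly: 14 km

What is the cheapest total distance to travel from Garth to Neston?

Settle nodes by increasing distance from Garth:
Garth: 0
Fenn: 12  (via Garth)
Irby: 16  (via Garth)
Kelso: 27  (via Irby)
Dunly: 33  (via Fenn)
Ravel: 34  (via Irby)
Varne: 40  (via Irby)
Pirton: 47  (via Dunly)
Colne: 47  (via Dunly)
Neston: 63  (via Pirton)
Shortest route: Garth–Fenn–Dunly–Pirton–Neston = 63 km.

63 km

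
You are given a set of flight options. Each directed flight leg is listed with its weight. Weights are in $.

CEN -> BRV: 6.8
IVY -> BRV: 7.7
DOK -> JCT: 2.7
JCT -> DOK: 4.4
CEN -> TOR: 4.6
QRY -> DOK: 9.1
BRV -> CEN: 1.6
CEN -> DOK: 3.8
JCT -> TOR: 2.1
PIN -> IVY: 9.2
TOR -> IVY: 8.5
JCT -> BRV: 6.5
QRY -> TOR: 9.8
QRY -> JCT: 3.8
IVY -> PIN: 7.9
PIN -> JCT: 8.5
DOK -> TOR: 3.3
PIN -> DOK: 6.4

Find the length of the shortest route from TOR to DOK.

$21.6

Enumerating some paths:
TOR → IVY → PIN → DOK: 8.5+7.9+6.4 = 22.8
TOR → IVY → BRV → CEN → DOK: 8.5+7.7+1.6+3.8 = 21.6
Cheapest is TOR → IVY → BRV → CEN → DOK at $21.6.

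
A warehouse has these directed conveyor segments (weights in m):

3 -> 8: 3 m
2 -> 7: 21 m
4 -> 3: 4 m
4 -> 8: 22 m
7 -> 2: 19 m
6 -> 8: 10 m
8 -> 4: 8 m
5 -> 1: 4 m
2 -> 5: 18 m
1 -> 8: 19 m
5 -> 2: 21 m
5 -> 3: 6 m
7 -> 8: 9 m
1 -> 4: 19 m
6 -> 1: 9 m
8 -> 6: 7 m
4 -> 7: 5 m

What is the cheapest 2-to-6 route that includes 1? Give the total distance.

Best 2 to 1: 2 → 5 → 1 costing 22
Shortest 1→6: 1 → 8 → 6 = 26
Total via 1: 22 + 26 = 48 m.

48 m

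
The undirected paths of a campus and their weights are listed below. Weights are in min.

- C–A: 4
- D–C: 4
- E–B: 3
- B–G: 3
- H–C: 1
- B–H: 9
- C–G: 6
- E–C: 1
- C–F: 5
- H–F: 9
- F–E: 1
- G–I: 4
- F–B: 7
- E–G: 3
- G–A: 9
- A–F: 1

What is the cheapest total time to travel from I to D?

12 min

Settle nodes by increasing distance from I:
I: 0
G: 4  (via I)
B: 7  (via G)
E: 7  (via G)
C: 8  (via E)
F: 8  (via E)
A: 9  (via F)
H: 9  (via C)
D: 12  (via C)
Shortest route: I → G → E → C → D = 12 min.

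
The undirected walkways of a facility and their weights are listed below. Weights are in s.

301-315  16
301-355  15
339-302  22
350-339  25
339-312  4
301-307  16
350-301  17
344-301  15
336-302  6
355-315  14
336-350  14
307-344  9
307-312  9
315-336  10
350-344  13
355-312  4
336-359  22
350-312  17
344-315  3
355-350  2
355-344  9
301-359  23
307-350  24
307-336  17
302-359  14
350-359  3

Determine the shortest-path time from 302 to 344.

19 s

Shortest distances from 302:
302: 0
336: 6  (via 302)
359: 14  (via 302)
315: 16  (via 336)
350: 17  (via 359)
355: 19  (via 350)
344: 19  (via 315)
Shortest route: 302 → 336 → 315 → 344 = 19 s.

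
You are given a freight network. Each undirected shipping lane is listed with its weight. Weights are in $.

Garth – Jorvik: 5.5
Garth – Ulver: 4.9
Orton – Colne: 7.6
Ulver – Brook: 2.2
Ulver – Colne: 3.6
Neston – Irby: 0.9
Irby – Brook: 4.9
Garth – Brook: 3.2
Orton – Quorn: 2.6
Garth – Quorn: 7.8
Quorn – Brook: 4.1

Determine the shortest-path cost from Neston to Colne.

Compare a few routes:
Neston → Irby → Brook → Quorn → Orton → Colne: 0.9+4.9+4.1+2.6+7.6 = 20.1
Neston → Irby → Brook → Quorn → Garth → Ulver → Colne: 0.9+4.9+4.1+7.8+4.9+3.6 = 26.2
Neston → Irby → Brook → Garth → Ulver → Colne: 0.9+4.9+3.2+4.9+3.6 = 17.5
Neston → Irby → Brook → Ulver → Colne: 0.9+4.9+2.2+3.6 = 11.6
The minimum is $11.6 via Neston → Irby → Brook → Ulver → Colne.

$11.6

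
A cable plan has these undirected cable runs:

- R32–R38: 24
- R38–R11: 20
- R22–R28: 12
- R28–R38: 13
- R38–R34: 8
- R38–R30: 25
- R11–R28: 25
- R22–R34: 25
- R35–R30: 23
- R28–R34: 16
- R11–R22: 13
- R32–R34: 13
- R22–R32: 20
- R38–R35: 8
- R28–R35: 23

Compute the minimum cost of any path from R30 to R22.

50

Shortest distances from R30:
R30: 0
R35: 23  (via R30)
R38: 25  (via R30)
R34: 33  (via R38)
R28: 38  (via R38)
R11: 45  (via R38)
R32: 46  (via R34)
R22: 50  (via R28)
Shortest route: R30–R38–R28–R22 = 50.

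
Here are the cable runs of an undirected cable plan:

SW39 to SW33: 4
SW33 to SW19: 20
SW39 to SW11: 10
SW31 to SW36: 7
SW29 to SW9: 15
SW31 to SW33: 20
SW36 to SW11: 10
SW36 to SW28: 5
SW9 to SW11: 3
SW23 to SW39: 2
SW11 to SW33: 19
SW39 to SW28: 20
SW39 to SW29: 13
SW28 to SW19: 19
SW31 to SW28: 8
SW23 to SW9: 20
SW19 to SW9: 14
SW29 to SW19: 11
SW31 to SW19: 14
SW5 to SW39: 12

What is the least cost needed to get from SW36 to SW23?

22

Candidate routes:
SW36 - SW11 - SW9 - SW23: 10+3+20 = 33
SW36 - SW28 - SW39 - SW23: 5+20+2 = 27
SW36 - SW31 - SW33 - SW39 - SW23: 7+20+4+2 = 33
SW36 - SW11 - SW39 - SW23: 10+10+2 = 22
The minimum is 22 via SW36 - SW11 - SW39 - SW23.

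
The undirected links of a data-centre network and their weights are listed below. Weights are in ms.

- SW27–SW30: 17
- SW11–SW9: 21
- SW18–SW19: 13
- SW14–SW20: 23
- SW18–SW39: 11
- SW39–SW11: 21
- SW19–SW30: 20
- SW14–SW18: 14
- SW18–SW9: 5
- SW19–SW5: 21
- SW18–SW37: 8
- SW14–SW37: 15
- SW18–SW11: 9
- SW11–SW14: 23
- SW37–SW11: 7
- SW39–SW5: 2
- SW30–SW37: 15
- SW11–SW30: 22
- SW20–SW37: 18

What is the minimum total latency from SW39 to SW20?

Running Dijkstra from SW39:
SW39: 0
SW5: 2  (via SW39)
SW18: 11  (via SW39)
SW9: 16  (via SW18)
SW37: 19  (via SW18)
SW11: 20  (via SW18)
SW19: 23  (via SW5)
SW14: 25  (via SW18)
SW30: 34  (via SW37)
SW20: 37  (via SW37)
Shortest route: SW39 → SW18 → SW37 → SW20 = 37 ms.

37 ms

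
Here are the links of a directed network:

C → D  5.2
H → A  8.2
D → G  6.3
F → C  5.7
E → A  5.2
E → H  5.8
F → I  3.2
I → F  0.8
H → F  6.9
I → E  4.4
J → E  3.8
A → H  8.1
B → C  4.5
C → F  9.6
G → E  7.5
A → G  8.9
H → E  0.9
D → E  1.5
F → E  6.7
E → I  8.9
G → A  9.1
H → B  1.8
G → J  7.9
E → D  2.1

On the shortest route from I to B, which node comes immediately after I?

E

Candidate routes:
I - F - E - H - B: 0.8+6.7+5.8+1.8 = 15.1
I - E - H - B: 4.4+5.8+1.8 = 12
The minimum is 12 via I - E - H - B.
So from I the first move is to E.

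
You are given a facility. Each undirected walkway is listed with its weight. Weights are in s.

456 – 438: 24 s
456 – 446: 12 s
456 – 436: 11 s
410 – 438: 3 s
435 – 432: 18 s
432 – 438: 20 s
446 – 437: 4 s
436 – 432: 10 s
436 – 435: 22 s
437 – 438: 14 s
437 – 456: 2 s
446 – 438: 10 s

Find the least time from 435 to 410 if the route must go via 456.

Shortest 435→456: 435–436–456 = 33
Best 456 to 410: 456–437–438–410 costing 19
Total via 456: 33 + 19 = 52 s.

52 s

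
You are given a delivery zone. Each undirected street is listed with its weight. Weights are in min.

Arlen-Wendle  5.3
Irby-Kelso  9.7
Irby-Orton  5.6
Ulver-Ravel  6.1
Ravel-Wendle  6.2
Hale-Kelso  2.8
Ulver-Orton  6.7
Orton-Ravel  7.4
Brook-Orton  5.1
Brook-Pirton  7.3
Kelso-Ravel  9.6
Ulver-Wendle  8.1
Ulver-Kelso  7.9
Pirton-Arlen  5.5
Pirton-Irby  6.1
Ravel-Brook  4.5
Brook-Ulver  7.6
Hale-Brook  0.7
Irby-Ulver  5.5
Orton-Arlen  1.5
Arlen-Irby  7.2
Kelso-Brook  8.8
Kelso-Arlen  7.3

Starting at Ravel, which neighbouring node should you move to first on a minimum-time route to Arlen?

Compare a few routes:
Ravel - Orton - Arlen: 7.4+1.5 = 8.9
Ravel - Brook - Orton - Arlen: 4.5+5.1+1.5 = 11.1
Cheapest is Ravel - Orton - Arlen at 8.9 min.
So from Ravel the first move is to Orton.

Orton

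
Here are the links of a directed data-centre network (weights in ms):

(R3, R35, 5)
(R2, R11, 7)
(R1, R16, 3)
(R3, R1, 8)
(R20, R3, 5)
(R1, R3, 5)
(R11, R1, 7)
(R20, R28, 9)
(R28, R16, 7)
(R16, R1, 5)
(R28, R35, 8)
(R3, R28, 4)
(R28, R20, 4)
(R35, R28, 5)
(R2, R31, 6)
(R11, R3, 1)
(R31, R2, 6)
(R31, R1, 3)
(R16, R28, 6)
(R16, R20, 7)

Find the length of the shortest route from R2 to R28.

Compare a few routes:
R2 - R31 - R1 - R3 - R28: 6+3+5+4 = 18
R2 - R11 - R3 - R28: 7+1+4 = 12
Cheapest is R2 - R11 - R3 - R28 at 12 ms.

12 ms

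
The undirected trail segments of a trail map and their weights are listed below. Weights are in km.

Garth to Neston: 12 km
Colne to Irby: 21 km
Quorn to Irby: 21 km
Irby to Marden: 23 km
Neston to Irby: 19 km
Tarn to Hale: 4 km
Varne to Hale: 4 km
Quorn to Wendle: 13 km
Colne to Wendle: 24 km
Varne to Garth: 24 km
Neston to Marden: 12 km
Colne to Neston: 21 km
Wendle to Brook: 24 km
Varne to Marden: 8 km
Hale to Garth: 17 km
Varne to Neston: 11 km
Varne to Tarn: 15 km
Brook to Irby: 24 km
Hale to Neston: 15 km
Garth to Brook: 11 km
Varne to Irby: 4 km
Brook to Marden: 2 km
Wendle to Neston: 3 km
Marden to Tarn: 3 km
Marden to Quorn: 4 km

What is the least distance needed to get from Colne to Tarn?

33 km

Shortest distances from Colne:
Colne: 0
Neston: 21  (via Colne)
Irby: 21  (via Colne)
Wendle: 24  (via Colne)
Varne: 25  (via Irby)
Hale: 29  (via Varne)
Marden: 33  (via Neston)
Tarn: 33  (via Hale)
Shortest route: Colne → Irby → Varne → Hale → Tarn = 33 km.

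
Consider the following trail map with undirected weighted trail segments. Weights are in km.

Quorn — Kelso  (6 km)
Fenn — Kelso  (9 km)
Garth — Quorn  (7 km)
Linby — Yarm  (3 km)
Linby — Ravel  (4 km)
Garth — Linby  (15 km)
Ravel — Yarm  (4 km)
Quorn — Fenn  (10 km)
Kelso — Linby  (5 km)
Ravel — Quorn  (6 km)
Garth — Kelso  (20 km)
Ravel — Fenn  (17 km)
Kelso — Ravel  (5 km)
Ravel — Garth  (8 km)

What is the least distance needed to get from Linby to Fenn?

14 km

Running Dijkstra from Linby:
Linby: 0
Yarm: 3  (via Linby)
Ravel: 4  (via Linby)
Kelso: 5  (via Linby)
Quorn: 10  (via Ravel)
Garth: 12  (via Ravel)
Fenn: 14  (via Kelso)
Shortest route: Linby → Kelso → Fenn = 14 km.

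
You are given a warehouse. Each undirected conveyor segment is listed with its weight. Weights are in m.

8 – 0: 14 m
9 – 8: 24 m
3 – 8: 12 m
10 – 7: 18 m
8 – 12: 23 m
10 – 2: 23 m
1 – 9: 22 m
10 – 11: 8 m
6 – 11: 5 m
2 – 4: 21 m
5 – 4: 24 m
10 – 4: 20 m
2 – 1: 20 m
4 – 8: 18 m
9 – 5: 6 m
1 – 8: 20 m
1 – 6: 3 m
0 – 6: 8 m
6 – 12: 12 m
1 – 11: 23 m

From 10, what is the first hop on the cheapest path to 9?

Candidate routes:
10–11–6–1–9: 8+5+3+22 = 38
10–4–5–9: 20+24+6 = 50
10–11–1–9: 8+23+22 = 53
10–11–6–0–8–9: 8+5+8+14+24 = 59
Cheapest is 10–11–6–1–9 at 38 m.
So from 10 the first move is to 11.

11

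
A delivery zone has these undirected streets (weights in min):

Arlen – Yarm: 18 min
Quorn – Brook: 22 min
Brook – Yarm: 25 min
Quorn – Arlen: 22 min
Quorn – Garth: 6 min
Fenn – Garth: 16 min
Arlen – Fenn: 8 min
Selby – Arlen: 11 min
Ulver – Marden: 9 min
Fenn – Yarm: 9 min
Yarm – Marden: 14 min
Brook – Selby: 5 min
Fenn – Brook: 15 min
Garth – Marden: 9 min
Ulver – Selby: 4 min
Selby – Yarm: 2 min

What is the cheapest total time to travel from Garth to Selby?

Shortest distances from Garth:
Garth: 0
Quorn: 6  (via Garth)
Marden: 9  (via Garth)
Fenn: 16  (via Garth)
Ulver: 18  (via Marden)
Selby: 22  (via Ulver)
Shortest route: Garth → Marden → Ulver → Selby = 22 min.

22 min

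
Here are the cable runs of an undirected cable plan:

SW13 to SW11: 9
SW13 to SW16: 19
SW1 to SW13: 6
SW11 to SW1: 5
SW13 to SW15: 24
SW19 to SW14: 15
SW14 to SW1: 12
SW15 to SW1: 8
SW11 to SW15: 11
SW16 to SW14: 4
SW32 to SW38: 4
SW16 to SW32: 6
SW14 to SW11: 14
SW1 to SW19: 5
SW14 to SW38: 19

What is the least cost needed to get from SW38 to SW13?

Shortest distances from SW38:
SW38: 0
SW32: 4  (via SW38)
SW16: 10  (via SW32)
SW14: 14  (via SW16)
SW1: 26  (via SW14)
SW11: 28  (via SW14)
SW19: 29  (via SW14)
SW13: 29  (via SW16)
Shortest route: SW38–SW32–SW16–SW13 = 29.

29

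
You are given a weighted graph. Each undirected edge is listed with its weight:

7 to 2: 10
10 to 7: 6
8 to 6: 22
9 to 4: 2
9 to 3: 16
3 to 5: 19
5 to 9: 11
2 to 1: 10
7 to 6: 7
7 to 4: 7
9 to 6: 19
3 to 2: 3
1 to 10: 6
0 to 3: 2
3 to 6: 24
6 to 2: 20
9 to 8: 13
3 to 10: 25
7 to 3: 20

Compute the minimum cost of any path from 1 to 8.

Candidate routes:
1 - 10 - 7 - 6 - 8: 6+6+7+22 = 41
1 - 10 - 7 - 4 - 9 - 8: 6+6+7+2+13 = 34
The minimum is 34 via 1 - 10 - 7 - 4 - 9 - 8.

34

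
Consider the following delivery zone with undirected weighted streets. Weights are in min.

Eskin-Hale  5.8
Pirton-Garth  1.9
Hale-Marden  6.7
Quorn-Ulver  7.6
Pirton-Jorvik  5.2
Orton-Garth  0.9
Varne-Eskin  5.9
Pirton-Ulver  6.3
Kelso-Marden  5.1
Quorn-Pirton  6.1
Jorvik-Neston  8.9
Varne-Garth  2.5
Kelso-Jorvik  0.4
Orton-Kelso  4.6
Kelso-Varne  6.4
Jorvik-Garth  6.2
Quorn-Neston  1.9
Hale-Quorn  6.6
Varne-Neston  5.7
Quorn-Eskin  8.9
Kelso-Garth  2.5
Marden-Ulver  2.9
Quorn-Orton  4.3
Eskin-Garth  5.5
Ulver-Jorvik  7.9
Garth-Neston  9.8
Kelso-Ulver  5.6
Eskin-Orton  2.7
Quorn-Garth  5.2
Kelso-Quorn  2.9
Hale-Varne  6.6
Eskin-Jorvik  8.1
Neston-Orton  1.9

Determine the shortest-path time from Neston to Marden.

9.9 min

Running Dijkstra from Neston:
Neston: 0
Orton: 1.9  (via Neston)
Quorn: 1.9  (via Neston)
Garth: 2.8  (via Orton)
Eskin: 4.6  (via Orton)
Pirton: 4.7  (via Garth)
Kelso: 4.8  (via Quorn)
Jorvik: 5.2  (via Kelso)
Varne: 5.3  (via Garth)
Hale: 8.5  (via Quorn)
Ulver: 9.5  (via Quorn)
Marden: 9.9  (via Kelso)
Shortest route: Neston–Quorn–Kelso–Marden = 9.9 min.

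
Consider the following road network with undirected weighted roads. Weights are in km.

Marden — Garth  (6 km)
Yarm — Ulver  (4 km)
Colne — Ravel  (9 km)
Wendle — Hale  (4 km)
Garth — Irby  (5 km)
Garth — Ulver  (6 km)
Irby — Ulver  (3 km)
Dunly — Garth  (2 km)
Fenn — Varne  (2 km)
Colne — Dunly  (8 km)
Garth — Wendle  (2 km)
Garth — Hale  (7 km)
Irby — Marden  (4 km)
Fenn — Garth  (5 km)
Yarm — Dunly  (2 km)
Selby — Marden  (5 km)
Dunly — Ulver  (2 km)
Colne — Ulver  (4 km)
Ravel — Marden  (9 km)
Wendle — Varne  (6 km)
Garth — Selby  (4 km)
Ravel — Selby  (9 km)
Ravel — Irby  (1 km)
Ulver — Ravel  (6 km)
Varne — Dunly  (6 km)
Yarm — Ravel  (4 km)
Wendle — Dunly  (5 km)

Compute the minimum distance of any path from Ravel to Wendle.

8 km

Settle nodes by increasing distance from Ravel:
Ravel: 0
Irby: 1  (via Ravel)
Ulver: 4  (via Irby)
Yarm: 4  (via Ravel)
Marden: 5  (via Irby)
Dunly: 6  (via Ulver)
Garth: 6  (via Irby)
Colne: 8  (via Ulver)
Wendle: 8  (via Garth)
Shortest route: Ravel → Irby → Garth → Wendle = 8 km.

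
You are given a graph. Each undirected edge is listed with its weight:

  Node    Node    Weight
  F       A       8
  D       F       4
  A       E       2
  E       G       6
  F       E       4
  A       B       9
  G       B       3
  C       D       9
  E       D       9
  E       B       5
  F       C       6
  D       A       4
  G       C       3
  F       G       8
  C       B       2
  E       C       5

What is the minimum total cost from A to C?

Settle nodes by increasing distance from A:
A: 0
E: 2  (via A)
D: 4  (via A)
F: 6  (via E)
B: 7  (via E)
C: 7  (via E)
Shortest route: A–E–C = 7.

7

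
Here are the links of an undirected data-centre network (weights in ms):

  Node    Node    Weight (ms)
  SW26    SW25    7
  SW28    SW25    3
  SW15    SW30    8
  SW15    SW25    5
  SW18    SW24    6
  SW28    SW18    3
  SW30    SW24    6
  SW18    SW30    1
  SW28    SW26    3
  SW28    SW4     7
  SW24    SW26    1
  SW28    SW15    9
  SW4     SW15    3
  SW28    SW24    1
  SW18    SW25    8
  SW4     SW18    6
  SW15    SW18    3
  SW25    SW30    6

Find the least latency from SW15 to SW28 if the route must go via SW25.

8 ms

Shortest SW15→SW25: SW15 → SW25 = 5
Shortest SW25→SW28: SW25 → SW28 = 3
Total via SW25: 5 + 3 = 8 ms.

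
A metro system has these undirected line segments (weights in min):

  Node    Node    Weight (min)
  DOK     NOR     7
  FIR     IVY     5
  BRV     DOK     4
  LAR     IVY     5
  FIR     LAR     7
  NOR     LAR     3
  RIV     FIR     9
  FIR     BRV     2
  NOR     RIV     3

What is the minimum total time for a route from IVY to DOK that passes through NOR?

15 min

Shortest IVY→NOR: IVY → LAR → NOR = 8
Best NOR to DOK: NOR → DOK costing 7
Total via NOR: 8 + 7 = 15 min.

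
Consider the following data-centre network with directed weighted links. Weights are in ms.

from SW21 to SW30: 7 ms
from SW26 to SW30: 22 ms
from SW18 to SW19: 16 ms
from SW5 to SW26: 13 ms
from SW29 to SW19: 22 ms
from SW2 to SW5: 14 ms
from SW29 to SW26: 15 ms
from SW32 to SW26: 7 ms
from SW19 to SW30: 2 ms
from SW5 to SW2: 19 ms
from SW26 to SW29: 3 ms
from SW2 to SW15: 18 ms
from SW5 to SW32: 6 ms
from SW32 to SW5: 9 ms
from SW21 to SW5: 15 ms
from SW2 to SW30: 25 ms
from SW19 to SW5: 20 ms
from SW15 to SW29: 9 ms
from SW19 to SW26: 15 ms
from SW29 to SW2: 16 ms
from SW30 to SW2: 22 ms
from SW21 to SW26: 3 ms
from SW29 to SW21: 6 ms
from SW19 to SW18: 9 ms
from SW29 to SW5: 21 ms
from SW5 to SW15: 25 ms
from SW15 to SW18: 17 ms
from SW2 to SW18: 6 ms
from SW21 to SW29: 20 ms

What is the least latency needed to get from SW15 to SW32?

36 ms

Compare a few routes:
SW15 → SW29 → SW2 → SW5 → SW32: 9+16+14+6 = 45
SW15 → SW29 → SW5 → SW32: 9+21+6 = 36
The minimum is 36 ms via SW15 → SW29 → SW5 → SW32.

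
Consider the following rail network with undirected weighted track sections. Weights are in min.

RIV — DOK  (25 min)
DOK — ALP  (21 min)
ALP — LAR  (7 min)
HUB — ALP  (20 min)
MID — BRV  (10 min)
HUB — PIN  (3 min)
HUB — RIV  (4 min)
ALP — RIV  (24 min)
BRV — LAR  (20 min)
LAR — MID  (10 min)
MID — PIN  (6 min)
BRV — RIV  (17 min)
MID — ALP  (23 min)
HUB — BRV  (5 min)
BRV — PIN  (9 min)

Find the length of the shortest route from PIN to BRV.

8 min

Compare a few routes:
PIN - HUB - BRV: 3+5 = 8
PIN - MID - BRV: 6+10 = 16
PIN - BRV: 9 = 9
The minimum is 8 min via PIN - HUB - BRV.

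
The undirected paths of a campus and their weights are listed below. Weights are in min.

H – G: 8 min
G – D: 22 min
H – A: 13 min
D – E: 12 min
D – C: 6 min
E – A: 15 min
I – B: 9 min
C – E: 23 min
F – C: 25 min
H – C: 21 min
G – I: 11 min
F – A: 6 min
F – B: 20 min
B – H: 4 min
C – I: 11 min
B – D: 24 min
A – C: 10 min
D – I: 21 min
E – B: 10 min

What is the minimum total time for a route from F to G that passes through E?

43 min

Best F to E: F–A–E costing 21
Shortest E→G: E–B–H–G = 22
Total via E: 21 + 22 = 43 min.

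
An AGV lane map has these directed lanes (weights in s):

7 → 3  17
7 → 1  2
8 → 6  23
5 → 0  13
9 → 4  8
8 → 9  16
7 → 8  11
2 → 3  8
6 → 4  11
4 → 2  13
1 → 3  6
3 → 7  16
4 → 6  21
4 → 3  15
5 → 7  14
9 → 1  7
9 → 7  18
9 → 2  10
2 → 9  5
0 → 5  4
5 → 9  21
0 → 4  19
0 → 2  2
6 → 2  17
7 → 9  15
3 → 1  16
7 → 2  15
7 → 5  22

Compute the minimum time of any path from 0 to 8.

29 s

Enumerating some paths:
0 → 2 → 9 → 7 → 8: 2+5+18+11 = 36
0 → 2 → 9 → 1 → 3 → 7 → 8: 2+5+7+6+16+11 = 47
0 → 2 → 3 → 7 → 8: 2+8+16+11 = 37
0 → 5 → 7 → 8: 4+14+11 = 29
The minimum is 29 s via 0 → 5 → 7 → 8.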